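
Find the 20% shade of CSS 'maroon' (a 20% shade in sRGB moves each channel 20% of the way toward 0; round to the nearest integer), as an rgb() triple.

CSS maroon is rgb(128, 0, 0).
A 20% shade moves each channel 20% toward 0:
  R: 128 + 0.2×(0−128) = 128 − 25.6 = 102.4 → 102
  G: 0 + 0.2×(0−0) = 0 + 0 = 0 → 0
  B: 0 + 0.2×(0−0) = 0 + 0 = 0 → 0

rgb(102, 0, 0)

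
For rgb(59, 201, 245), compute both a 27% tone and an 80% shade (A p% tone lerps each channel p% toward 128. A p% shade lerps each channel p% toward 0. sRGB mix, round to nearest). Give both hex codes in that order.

#4EB5D5, #0C2831

27% tone:
  R: 59 + 0.27×(128−59) = 59 + 18.63 = 77.63 → 78
  G: 201 − 19.71 = 181.29 → 181
  B: 245 + 0.27×(128−245) = 245 − 31.59 = 213.41 → 213
  → #4EB5D5
80% shade:
  R: 59 − 47.2 = 11.8 → 12
  G: 201 + 0.8×(0−201) = 201 − 160.8 = 40.2 → 40
  B: 245 − 196 = 49 → 49
  → #0C2831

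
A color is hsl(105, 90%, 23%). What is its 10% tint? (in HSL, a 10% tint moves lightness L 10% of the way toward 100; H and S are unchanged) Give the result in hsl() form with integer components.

hsl(105, 90%, 31%)

L moves 10% from 23 toward 100: 23 + 7.7 = 30.7 → 31.
H and S are unchanged.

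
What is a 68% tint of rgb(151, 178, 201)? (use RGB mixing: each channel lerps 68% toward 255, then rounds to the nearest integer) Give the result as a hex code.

#DEE6EE

Lerp each channel 68% toward 255:
  R: 151 + 0.68×(255−151) = 151 + 70.72 = 221.72 → 222
  G: 178 + 52.36 = 230.36 → 230
  B: 201 + 0.68×(255−201) = 201 + 36.72 = 237.72 → 238
rgb(222, 230, 238) = #DEE6EE.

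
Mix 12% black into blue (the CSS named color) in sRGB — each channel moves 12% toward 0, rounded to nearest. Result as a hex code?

#0000e0

CSS blue is rgb(0, 0, 255).
Lerp each channel 12% toward 0:
  R: 0 + 0.12×(0−0) = 0 + 0 = 0 → 0
  G: 0 + 0 = 0 → 0
  B: 255 + 0.12×(0−255) = 255 − 30.6 = 224.4 → 224
rgb(0, 0, 224) = #0000e0.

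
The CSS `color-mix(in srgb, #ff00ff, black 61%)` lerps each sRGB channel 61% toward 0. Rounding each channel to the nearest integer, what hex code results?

#630063

#ff00ff is rgb(255, 0, 255).
A 61% shade moves each channel 61% toward 0:
  R: 255 + 0.61×(0−255) = 255 − 155.55 = 99.45 → 99
  G: 0 + 0.61×(0−0) = 0 + 0 = 0 → 0
  B: 255 + 0.61×(0−255) = 255 − 155.55 = 99.45 → 99
rgb(99, 0, 99) = #630063.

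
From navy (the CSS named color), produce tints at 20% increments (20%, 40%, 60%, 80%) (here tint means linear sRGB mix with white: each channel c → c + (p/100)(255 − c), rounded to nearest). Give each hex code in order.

CSS navy is rgb(0, 0, 128).
20%: (0 + 51 = 51→51, 0 + 51 = 51→51, 128 + 25.4 = 153.4→153) → #333399
40%: (0 + 102 = 102→102, 0 + 102 = 102→102, 128 + 50.8 = 178.8→179) → #6666B3
60%: (0 + 153 = 153→153, 0 + 153 = 153→153, 128 + 76.2 = 204.2→204) → #9999CC
80%: (0 + 204 = 204→204, 0 + 204 = 204→204, 128 + 101.6 = 229.6→230) → #CCCCE6

#333399, #6666B3, #9999CC, #CCCCE6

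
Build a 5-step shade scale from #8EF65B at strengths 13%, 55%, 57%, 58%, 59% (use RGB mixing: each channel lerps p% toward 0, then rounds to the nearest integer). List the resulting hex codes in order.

#7CD64F, #406F29, #3D6A27, #3C6726, #3A6525

#8EF65B is rgb(142, 246, 91).
13%: (142 − 18.46 = 123.54→124, 246 − 31.98 = 214.02→214, 91 − 11.83 = 79.17→79) → #7CD64F
55%: (142 − 78.1 = 63.9→64, 246 − 135.3 = 110.7→111, 91 − 50.05 = 40.95→41) → #406F29
57%: (142 − 80.94 = 61.06→61, 246 − 140.22 = 105.78→106, 91 − 51.87 = 39.13→39) → #3D6A27
58%: (142 − 82.36 = 59.64→60, 246 − 142.68 = 103.32→103, 91 − 52.78 = 38.22→38) → #3C6726
59%: (142 − 83.78 = 58.22→58, 246 − 145.14 = 100.86→101, 91 − 53.69 = 37.31→37) → #3A6525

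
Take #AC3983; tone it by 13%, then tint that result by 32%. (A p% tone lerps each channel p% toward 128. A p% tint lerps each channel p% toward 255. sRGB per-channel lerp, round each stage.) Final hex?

#C27EAB

#AC3983 is rgb(172, 57, 131).
Lerp each channel 13% toward 128:
  R: 172 + 0.13×(128−172) = 172 − 5.72 = 166.28 → 166
  G: 57 + 0.13×(128−57) = 57 + 9.23 = 66.23 → 66
  B: 131 + 0.13×(128−131) = 131 − 0.39 = 130.61 → 131
After the tone: rgb(166, 66, 131) = #A64283.
Per channel, c → c + 0.32(255 − c):
  R: 166 + 0.32×(255−166) = 166 + 28.48 = 194.48 → 194
  G: 66 + 0.32×(255−66) = 66 + 60.48 = 126.48 → 126
  B: 131 + 0.32×(255−131) = 131 + 39.68 = 170.68 → 171
rgb(194, 126, 171) = #C27EAB.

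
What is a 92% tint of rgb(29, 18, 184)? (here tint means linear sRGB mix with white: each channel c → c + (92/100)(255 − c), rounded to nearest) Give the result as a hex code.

#edecf9

A 92% tint moves each channel 92% toward 255:
  R: 29 + 0.92×(255−29) = 29 + 207.92 = 236.92 → 237
  G: 18 + 0.92×(255−18) = 18 + 218.04 = 236.04 → 236
  B: 184 + 0.92×(255−184) = 184 + 65.32 = 249.32 → 249
rgb(237, 236, 249) = #edecf9.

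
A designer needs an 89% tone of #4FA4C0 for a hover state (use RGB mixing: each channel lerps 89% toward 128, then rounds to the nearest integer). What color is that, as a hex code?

#4FA4C0 is rgb(79, 164, 192).
An 89% tone moves each channel 89% toward 128:
  R: 79 + 43.61 = 122.61 → 123
  G: 164 − 32.04 = 131.96 → 132
  B: 192 + 0.89×(128−192) = 192 − 56.96 = 135.04 → 135
rgb(123, 132, 135) = #7B8487.

#7B8487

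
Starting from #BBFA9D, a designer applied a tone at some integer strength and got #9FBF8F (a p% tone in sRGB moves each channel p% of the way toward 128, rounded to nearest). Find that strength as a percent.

48%

#BBFA9D is rgb(187, 250, 157); #9FBF8F is rgb(159, 191, 143).
On the G channel (widest range): 191 ≈ 250 + (p/100)(128 − 250), so p ≈ 100×(191 − 250)/(128 − 250) = -5900/-122 = 48.36.
p = 48 reproduces all three channels after rounding.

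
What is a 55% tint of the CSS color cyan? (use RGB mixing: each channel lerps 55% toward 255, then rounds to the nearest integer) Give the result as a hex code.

CSS cyan is rgb(0, 255, 255).
Per channel, c → c + 0.55(255 − c):
  R: 0 + 0.55×(255−0) = 0 + 140.25 = 140.25 → 140
  G: 255 + 0.55×(255−255) = 255 + 0 = 255 → 255
  B: 255 + 0.55×(255−255) = 255 + 0 = 255 → 255
rgb(140, 255, 255) = #8CFFFF.

#8CFFFF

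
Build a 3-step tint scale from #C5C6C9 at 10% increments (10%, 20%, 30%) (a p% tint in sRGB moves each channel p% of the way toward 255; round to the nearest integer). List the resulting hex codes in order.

#C5C6C9 is rgb(197, 198, 201).
10%: (197 + 5.8 = 202.8→203, 198 + 5.7 = 203.7→204, 201 + 5.4 = 206.4→206) → #CBCCCE
20%: (197 + 11.6 = 208.6→209, 198 + 11.4 = 209.4→209, 201 + 10.8 = 211.8→212) → #D1D1D4
30%: (197 + 17.4 = 214.4→214, 198 + 17.1 = 215.1→215, 201 + 16.2 = 217.2→217) → #D6D7D9

#CBCCCE, #D1D1D4, #D6D7D9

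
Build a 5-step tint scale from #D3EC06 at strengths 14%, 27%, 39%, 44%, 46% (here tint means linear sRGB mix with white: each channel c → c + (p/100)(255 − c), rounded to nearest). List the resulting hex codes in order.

#D9EF29, #DFF149, #E4F367, #E6F474, #E7F579

#D3EC06 is rgb(211, 236, 6).
14%: (211 + 6.16 = 217.16→217, 236 + 2.66 = 238.66→239, 6 + 34.86 = 40.86→41) → #D9EF29
27%: (211 + 11.88 = 222.88→223, 236 + 5.13 = 241.13→241, 6 + 67.23 = 73.23→73) → #DFF149
39%: (211 + 17.16 = 228.16→228, 236 + 7.41 = 243.41→243, 6 + 97.11 = 103.11→103) → #E4F367
44%: (211 + 19.36 = 230.36→230, 236 + 8.36 = 244.36→244, 6 + 109.56 = 115.56→116) → #E6F474
46%: (211 + 20.24 = 231.24→231, 236 + 8.74 = 244.74→245, 6 + 114.54 = 120.54→121) → #E7F579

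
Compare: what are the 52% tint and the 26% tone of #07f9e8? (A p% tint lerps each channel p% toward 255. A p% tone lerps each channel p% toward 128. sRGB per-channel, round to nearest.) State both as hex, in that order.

#07f9e8 is rgb(7, 249, 232).
52% tint:
  R: 7 + 128.96 = 135.96 → 136
  G: 249 + 0.52×(255−249) = 249 + 3.12 = 252.12 → 252
  B: 232 + 11.96 = 243.96 → 244
  → #88fcf4
26% tone:
  R: 7 + 0.26×(128−7) = 7 + 31.46 = 38.46 → 38
  G: 249 − 31.46 = 217.54 → 218
  B: 232 − 27.04 = 204.96 → 205
  → #26dacd

#88fcf4, #26dacd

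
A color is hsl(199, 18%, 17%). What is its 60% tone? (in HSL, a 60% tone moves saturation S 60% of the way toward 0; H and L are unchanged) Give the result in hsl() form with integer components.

hsl(199, 7%, 17%)

S moves 60% from 18 toward 0: 18 − 10.8 = 7.2 → 7.
H and L are unchanged.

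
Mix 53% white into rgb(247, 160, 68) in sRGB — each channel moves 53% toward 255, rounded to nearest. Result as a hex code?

#FBD2A7

A 53% tint moves each channel 53% toward 255:
  R: 247 + 4.24 = 251.24 → 251
  G: 160 + 50.35 = 210.35 → 210
  B: 68 + 0.53×(255−68) = 68 + 99.11 = 167.11 → 167
rgb(251, 210, 167) = #FBD2A7.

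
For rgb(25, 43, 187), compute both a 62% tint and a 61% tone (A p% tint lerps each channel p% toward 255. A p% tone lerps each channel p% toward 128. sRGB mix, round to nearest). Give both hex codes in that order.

62% tint:
  R: 25 + 142.6 = 167.6 → 168
  G: 43 + 131.44 = 174.44 → 174
  B: 187 + 0.62×(255−187) = 187 + 42.16 = 229.16 → 229
  → #A8AEE5
61% tone:
  R: 25 + 0.61×(128−25) = 25 + 62.83 = 87.83 → 88
  G: 43 + 51.85 = 94.85 → 95
  B: 187 + 0.61×(128−187) = 187 − 35.99 = 151.01 → 151
  → #585F97

#A8AEE5, #585F97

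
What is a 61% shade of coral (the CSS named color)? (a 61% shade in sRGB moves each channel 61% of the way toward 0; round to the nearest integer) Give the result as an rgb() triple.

rgb(99, 50, 31)

CSS coral is rgb(255, 127, 80).
Per channel, c → c + 0.61(0 − c):
  R: 255 + 0.61×(0−255) = 255 − 155.55 = 99.45 → 99
  G: 127 + 0.61×(0−127) = 127 − 77.47 = 49.53 → 50
  B: 80 − 48.8 = 31.2 → 31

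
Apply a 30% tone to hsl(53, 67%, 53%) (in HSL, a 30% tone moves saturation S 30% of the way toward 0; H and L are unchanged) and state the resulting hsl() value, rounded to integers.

hsl(53, 47%, 53%)

S moves 30% from 67 toward 0: 67 − 20.1 = 46.9 → 47.
H and L are unchanged.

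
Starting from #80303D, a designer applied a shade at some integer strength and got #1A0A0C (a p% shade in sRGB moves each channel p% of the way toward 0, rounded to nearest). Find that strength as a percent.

#80303D is rgb(128, 48, 61); #1A0A0C is rgb(26, 10, 12).
On the R channel (widest range): 26 ≈ 128 + (p/100)(0 − 128), so p ≈ 100×(26 − 128)/(0 − 128) = -10200/-128 = 79.69.
p = 80 reproduces all three channels after rounding.

80%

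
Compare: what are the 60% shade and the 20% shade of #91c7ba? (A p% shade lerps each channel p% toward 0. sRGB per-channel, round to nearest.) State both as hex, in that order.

#91c7ba is rgb(145, 199, 186).
60% shade:
  R: 145 + 0.6×(0−145) = 145 − 87 = 58 → 58
  G: 199 + 0.6×(0−199) = 199 − 119.4 = 79.6 → 80
  B: 186 + 0.6×(0−186) = 186 − 111.6 = 74.4 → 74
  → #3a504a
20% shade:
  R: 145 + 0.2×(0−145) = 145 − 29 = 116 → 116
  G: 199 + 0.2×(0−199) = 199 − 39.8 = 159.2 → 159
  B: 186 − 37.2 = 148.8 → 149
  → #749f95

#3a504a, #749f95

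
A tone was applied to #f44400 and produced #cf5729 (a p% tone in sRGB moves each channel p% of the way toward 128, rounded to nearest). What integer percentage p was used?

#f44400 is rgb(244, 68, 0); #cf5729 is rgb(207, 87, 41).
On the B channel (widest range): 41 ≈ 0 + (p/100)(128 − 0), so p ≈ 100×(41 − 0)/(128 − 0) = 4100/128 = 32.03.
p = 32 reproduces all three channels after rounding.

32%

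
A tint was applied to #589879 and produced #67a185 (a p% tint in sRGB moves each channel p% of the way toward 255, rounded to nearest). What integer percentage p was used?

#589879 is rgb(88, 152, 121); #67a185 is rgb(103, 161, 133).
On the R channel (widest range): 103 ≈ 88 + (p/100)(255 − 88), so p ≈ 100×(103 − 88)/(255 − 88) = 1500/167 = 8.98.
p = 9 reproduces all three channels after rounding.

9%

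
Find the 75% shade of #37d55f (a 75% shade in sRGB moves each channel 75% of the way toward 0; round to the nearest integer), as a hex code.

#0e3518

#37d55f is rgb(55, 213, 95).
Per channel, c → c + 0.75(0 − c):
  R: 55 + 0.75×(0−55) = 55 − 41.25 = 13.75 → 14
  G: 213 + 0.75×(0−213) = 213 − 159.75 = 53.25 → 53
  B: 95 + 0.75×(0−95) = 95 − 71.25 = 23.75 → 24
rgb(14, 53, 24) = #0e3518.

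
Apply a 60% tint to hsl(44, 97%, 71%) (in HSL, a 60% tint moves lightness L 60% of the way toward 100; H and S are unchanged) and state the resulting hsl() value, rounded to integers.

hsl(44, 97%, 88%)

L moves 60% from 71 toward 100: 71 + 17.4 = 88.4 → 88.
H and S are unchanged.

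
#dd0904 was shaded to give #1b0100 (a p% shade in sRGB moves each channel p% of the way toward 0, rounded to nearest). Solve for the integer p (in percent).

88%

#dd0904 is rgb(221, 9, 4); #1b0100 is rgb(27, 1, 0).
On the R channel (widest range): 27 ≈ 221 + (p/100)(0 − 221), so p ≈ 100×(27 − 221)/(0 − 221) = -19400/-221 = 87.78.
p = 88 reproduces all three channels after rounding.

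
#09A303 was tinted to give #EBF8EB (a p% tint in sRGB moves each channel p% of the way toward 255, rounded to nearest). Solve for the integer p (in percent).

92%

#09A303 is rgb(9, 163, 3); #EBF8EB is rgb(235, 248, 235).
On the B channel (widest range): 235 ≈ 3 + (p/100)(255 − 3), so p ≈ 100×(235 − 3)/(255 − 3) = 23200/252 = 92.06.
p = 92 reproduces all three channels after rounding.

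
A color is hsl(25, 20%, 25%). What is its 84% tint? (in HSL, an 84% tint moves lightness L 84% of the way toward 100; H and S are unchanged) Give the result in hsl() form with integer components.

L moves 84% from 25 toward 100: 25 + 63 = 88 → 88.
H and S are unchanged.

hsl(25, 20%, 88%)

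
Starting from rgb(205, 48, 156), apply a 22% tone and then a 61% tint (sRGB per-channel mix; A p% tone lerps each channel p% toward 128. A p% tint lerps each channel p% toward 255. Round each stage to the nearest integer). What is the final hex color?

A 22% tone moves each channel 22% toward 128:
  R: 205 − 16.94 = 188.06 → 188
  G: 48 + 17.6 = 65.6 → 66
  B: 156 + 0.22×(128−156) = 156 − 6.16 = 149.84 → 150
After the tone: rgb(188, 66, 150) = #bc4296.
Lerp each channel 61% toward 255:
  R: 188 + 0.61×(255−188) = 188 + 40.87 = 228.87 → 229
  G: 66 + 115.29 = 181.29 → 181
  B: 150 + 64.05 = 214.05 → 214
rgb(229, 181, 214) = #e5b5d6.

#e5b5d6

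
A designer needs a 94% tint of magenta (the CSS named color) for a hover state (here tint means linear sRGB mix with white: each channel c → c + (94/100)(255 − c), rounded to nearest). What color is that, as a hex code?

CSS magenta is rgb(255, 0, 255).
Lerp each channel 94% toward 255:
  R: 255 + 0 = 255 → 255
  G: 0 + 0.94×(255−0) = 0 + 239.7 = 239.7 → 240
  B: 255 + 0 = 255 → 255
rgb(255, 240, 255) = #FFF0FF.

#FFF0FF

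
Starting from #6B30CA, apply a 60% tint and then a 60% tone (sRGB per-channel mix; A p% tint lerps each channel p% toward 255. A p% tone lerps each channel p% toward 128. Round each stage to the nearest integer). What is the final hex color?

#9B92AA

#6B30CA is rgb(107, 48, 202).
A 60% tint moves each channel 60% toward 255:
  R: 107 + 88.8 = 195.8 → 196
  G: 48 + 0.6×(255−48) = 48 + 124.2 = 172.2 → 172
  B: 202 + 0.6×(255−202) = 202 + 31.8 = 233.8 → 234
After the tint: rgb(196, 172, 234) = #C4ACEA.
Lerp each channel 60% toward 128:
  R: 196 + 0.6×(128−196) = 196 − 40.8 = 155.2 → 155
  G: 172 + 0.6×(128−172) = 172 − 26.4 = 145.6 → 146
  B: 234 − 63.6 = 170.4 → 170
rgb(155, 146, 170) = #9B92AA.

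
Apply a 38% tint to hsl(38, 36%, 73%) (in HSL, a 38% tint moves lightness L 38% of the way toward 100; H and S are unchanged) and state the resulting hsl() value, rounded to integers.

L moves 38% from 73 toward 100: 73 + 10.26 = 83.26 → 83.
H and S are unchanged.

hsl(38, 36%, 83%)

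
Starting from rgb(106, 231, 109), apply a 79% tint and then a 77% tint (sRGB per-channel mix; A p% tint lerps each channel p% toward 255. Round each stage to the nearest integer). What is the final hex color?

#f8fef8

A 79% tint moves each channel 79% toward 255:
  R: 106 + 117.71 = 223.71 → 224
  G: 231 + 0.79×(255−231) = 231 + 18.96 = 249.96 → 250
  B: 109 + 115.34 = 224.34 → 224
After the tint: rgb(224, 250, 224) = #e0fae0.
A 77% tint moves each channel 77% toward 255:
  R: 224 + 23.87 = 247.87 → 248
  G: 250 + 3.85 = 253.85 → 254
  B: 224 + 23.87 = 247.87 → 248
rgb(248, 254, 248) = #f8fef8.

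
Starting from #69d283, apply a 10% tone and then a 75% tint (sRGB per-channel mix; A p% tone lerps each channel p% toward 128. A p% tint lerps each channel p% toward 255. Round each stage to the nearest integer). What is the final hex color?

#69d283 is rgb(105, 210, 131).
A 10% tone moves each channel 10% toward 128:
  R: 105 + 0.1×(128−105) = 105 + 2.3 = 107.3 → 107
  G: 210 − 8.2 = 201.8 → 202
  B: 131 + 0.1×(128−131) = 131 − 0.3 = 130.7 → 131
After the tone: rgb(107, 202, 131) = #6bca83.
Lerp each channel 75% toward 255:
  R: 107 + 111 = 218 → 218
  G: 202 + 0.75×(255−202) = 202 + 39.75 = 241.75 → 242
  B: 131 + 93 = 224 → 224
rgb(218, 242, 224) = #daf2e0.

#daf2e0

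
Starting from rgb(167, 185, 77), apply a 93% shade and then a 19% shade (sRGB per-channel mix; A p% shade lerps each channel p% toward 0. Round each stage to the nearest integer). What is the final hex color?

Per channel, c → c + 0.93(0 − c):
  R: 167 + 0.93×(0−167) = 167 − 155.31 = 11.69 → 12
  G: 185 + 0.93×(0−185) = 185 − 172.05 = 12.95 → 13
  B: 77 + 0.93×(0−77) = 77 − 71.61 = 5.39 → 5
After the shade: rgb(12, 13, 5) = #0c0d05.
Per channel, c → c + 0.19(0 − c):
  R: 12 + 0.19×(0−12) = 12 − 2.28 = 9.72 → 10
  G: 13 + 0.19×(0−13) = 13 − 2.47 = 10.53 → 11
  B: 5 + 0.19×(0−5) = 5 − 0.95 = 4.05 → 4
rgb(10, 11, 4) = #0a0b04.

#0a0b04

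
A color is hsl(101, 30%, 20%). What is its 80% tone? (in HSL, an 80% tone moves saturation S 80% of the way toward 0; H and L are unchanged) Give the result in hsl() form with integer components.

S moves 80% from 30 toward 0: 30 − 24 = 6 → 6.
H and L are unchanged.

hsl(101, 6%, 20%)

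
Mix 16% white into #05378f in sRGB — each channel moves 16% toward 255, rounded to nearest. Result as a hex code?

#05378f is rgb(5, 55, 143).
Per channel, c → c + 0.16(255 − c):
  R: 5 + 0.16×(255−5) = 5 + 40 = 45 → 45
  G: 55 + 32 = 87 → 87
  B: 143 + 0.16×(255−143) = 143 + 17.92 = 160.92 → 161
rgb(45, 87, 161) = #2d57a1.

#2d57a1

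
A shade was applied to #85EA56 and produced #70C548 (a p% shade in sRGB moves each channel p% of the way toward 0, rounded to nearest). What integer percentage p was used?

16%

#85EA56 is rgb(133, 234, 86); #70C548 is rgb(112, 197, 72).
On the G channel (widest range): 197 ≈ 234 + (p/100)(0 − 234), so p ≈ 100×(197 − 234)/(0 − 234) = -3700/-234 = 15.81.
p = 16 reproduces all three channels after rounding.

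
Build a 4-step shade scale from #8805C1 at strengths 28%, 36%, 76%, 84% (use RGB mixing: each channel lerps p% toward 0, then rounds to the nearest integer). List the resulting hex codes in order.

#8805C1 is rgb(136, 5, 193).
28%: (136 − 38.08 = 97.92→98, 5 − 1.4 = 3.6→4, 193 − 54.04 = 138.96→139) → #62048B
36%: (136 − 48.96 = 87.04→87, 5 − 1.8 = 3.2→3, 193 − 69.48 = 123.52→124) → #57037C
76%: (136 − 103.36 = 32.64→33, 5 − 3.8 = 1.2→1, 193 − 146.68 = 46.32→46) → #21012E
84%: (136 − 114.24 = 21.76→22, 5 − 4.2 = 0.8→1, 193 − 162.12 = 30.88→31) → #16011F

#62048B, #57037C, #21012E, #16011F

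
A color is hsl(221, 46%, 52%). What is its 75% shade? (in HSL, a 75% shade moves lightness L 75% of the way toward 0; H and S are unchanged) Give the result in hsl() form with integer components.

L moves 75% from 52 toward 0: 52 − 39 = 13 → 13.
H and S are unchanged.

hsl(221, 46%, 13%)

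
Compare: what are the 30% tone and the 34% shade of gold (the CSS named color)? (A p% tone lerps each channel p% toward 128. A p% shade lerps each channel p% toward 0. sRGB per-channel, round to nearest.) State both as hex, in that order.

#D9BD26, #A88E00

CSS gold is rgb(255, 215, 0).
30% tone:
  R: 255 + 0.3×(128−255) = 255 − 38.1 = 216.9 → 217
  G: 215 + 0.3×(128−215) = 215 − 26.1 = 188.9 → 189
  B: 0 + 0.3×(128−0) = 0 + 38.4 = 38.4 → 38
  → #D9BD26
34% shade:
  R: 255 − 86.7 = 168.3 → 168
  G: 215 − 73.1 = 141.9 → 142
  B: 0 + 0 = 0 → 0
  → #A88E00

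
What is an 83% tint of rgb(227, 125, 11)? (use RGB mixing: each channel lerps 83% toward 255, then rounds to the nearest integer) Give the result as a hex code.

#FAE9D6

Lerp each channel 83% toward 255:
  R: 227 + 0.83×(255−227) = 227 + 23.24 = 250.24 → 250
  G: 125 + 0.83×(255−125) = 125 + 107.9 = 232.9 → 233
  B: 11 + 0.83×(255−11) = 11 + 202.52 = 213.52 → 214
rgb(250, 233, 214) = #FAE9D6.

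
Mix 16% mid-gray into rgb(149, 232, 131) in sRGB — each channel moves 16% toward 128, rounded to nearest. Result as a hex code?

Lerp each channel 16% toward 128:
  R: 149 + 0.16×(128−149) = 149 − 3.36 = 145.64 → 146
  G: 232 + 0.16×(128−232) = 232 − 16.64 = 215.36 → 215
  B: 131 + 0.16×(128−131) = 131 − 0.48 = 130.52 → 131
rgb(146, 215, 131) = #92d783.

#92d783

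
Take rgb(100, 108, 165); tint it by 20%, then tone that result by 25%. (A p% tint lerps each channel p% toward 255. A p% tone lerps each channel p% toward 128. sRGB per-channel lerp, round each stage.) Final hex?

A 20% tint moves each channel 20% toward 255:
  R: 100 + 0.2×(255−100) = 100 + 31 = 131 → 131
  G: 108 + 29.4 = 137.4 → 137
  B: 165 + 0.2×(255−165) = 165 + 18 = 183 → 183
After the tint: rgb(131, 137, 183) = #8389B7.
Per channel, c → c + 0.25(128 − c):
  R: 131 + 0.25×(128−131) = 131 − 0.75 = 130.25 → 130
  G: 137 + 0.25×(128−137) = 137 − 2.25 = 134.75 → 135
  B: 183 − 13.75 = 169.25 → 169
rgb(130, 135, 169) = #8287A9.

#8287A9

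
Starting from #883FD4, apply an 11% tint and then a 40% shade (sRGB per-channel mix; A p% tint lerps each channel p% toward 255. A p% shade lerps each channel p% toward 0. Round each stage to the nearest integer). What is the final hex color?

#593282

#883FD4 is rgb(136, 63, 212).
Lerp each channel 11% toward 255:
  R: 136 + 0.11×(255−136) = 136 + 13.09 = 149.09 → 149
  G: 63 + 0.11×(255−63) = 63 + 21.12 = 84.12 → 84
  B: 212 + 4.73 = 216.73 → 217
After the tint: rgb(149, 84, 217) = #9554D9.
A 40% shade moves each channel 40% toward 0:
  R: 149 + 0.4×(0−149) = 149 − 59.6 = 89.4 → 89
  G: 84 − 33.6 = 50.4 → 50
  B: 217 + 0.4×(0−217) = 217 − 86.8 = 130.2 → 130
rgb(89, 50, 130) = #593282.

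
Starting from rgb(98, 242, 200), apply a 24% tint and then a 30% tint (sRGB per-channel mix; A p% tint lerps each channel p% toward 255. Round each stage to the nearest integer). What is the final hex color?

A 24% tint moves each channel 24% toward 255:
  R: 98 + 37.68 = 135.68 → 136
  G: 242 + 0.24×(255−242) = 242 + 3.12 = 245.12 → 245
  B: 200 + 13.2 = 213.2 → 213
After the tint: rgb(136, 245, 213) = #88f5d5.
Lerp each channel 30% toward 255:
  R: 136 + 35.7 = 171.7 → 172
  G: 245 + 3 = 248 → 248
  B: 213 + 0.3×(255−213) = 213 + 12.6 = 225.6 → 226
rgb(172, 248, 226) = #acf8e2.

#acf8e2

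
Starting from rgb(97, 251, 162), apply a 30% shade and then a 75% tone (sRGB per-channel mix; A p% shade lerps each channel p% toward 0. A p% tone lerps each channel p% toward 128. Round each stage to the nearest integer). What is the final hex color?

#718C7C

Per channel, c → c + 0.3(0 − c):
  R: 97 + 0.3×(0−97) = 97 − 29.1 = 67.9 → 68
  G: 251 + 0.3×(0−251) = 251 − 75.3 = 175.7 → 176
  B: 162 − 48.6 = 113.4 → 113
After the shade: rgb(68, 176, 113) = #44B071.
A 75% tone moves each channel 75% toward 128:
  R: 68 + 0.75×(128−68) = 68 + 45 = 113 → 113
  G: 176 − 36 = 140 → 140
  B: 113 + 0.75×(128−113) = 113 + 11.25 = 124.25 → 124
rgb(113, 140, 124) = #718C7C.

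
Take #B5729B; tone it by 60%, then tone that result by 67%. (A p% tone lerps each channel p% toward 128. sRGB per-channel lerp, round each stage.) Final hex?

#B5729B is rgb(181, 114, 155).
Per channel, c → c + 0.6(128 − c):
  R: 181 + 0.6×(128−181) = 181 − 31.8 = 149.2 → 149
  G: 114 + 0.6×(128−114) = 114 + 8.4 = 122.4 → 122
  B: 155 + 0.6×(128−155) = 155 − 16.2 = 138.8 → 139
After the tone: rgb(149, 122, 139) = #957A8B.
Per channel, c → c + 0.67(128 − c):
  R: 149 + 0.67×(128−149) = 149 − 14.07 = 134.93 → 135
  G: 122 + 0.67×(128−122) = 122 + 4.02 = 126.02 → 126
  B: 139 + 0.67×(128−139) = 139 − 7.37 = 131.63 → 132
rgb(135, 126, 132) = #877E84.

#877E84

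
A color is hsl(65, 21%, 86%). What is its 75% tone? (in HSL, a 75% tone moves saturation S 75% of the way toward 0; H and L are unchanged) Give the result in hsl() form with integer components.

hsl(65, 5%, 86%)

S moves 75% from 21 toward 0: 21 − 15.75 = 5.25 → 5.
H and L are unchanged.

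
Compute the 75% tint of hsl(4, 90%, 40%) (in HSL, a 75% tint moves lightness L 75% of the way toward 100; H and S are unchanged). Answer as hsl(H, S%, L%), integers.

hsl(4, 90%, 85%)

L moves 75% from 40 toward 100: 40 + 45 = 85 → 85.
H and S are unchanged.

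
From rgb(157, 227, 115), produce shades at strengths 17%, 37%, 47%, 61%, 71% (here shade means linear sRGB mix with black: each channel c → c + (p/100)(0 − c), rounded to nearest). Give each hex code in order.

#82bc5f, #638f48, #53783d, #3d592d, #2e4221

17%: (157 − 26.69 = 130.31→130, 227 − 38.59 = 188.41→188, 115 − 19.55 = 95.45→95) → #82bc5f
37%: (157 − 58.09 = 98.91→99, 227 − 83.99 = 143.01→143, 115 − 42.55 = 72.45→72) → #638f48
47%: (157 − 73.79 = 83.21→83, 227 − 106.69 = 120.31→120, 115 − 54.05 = 60.95→61) → #53783d
61%: (157 − 95.77 = 61.23→61, 227 − 138.47 = 88.53→89, 115 − 70.15 = 44.85→45) → #3d592d
71%: (157 − 111.47 = 45.53→46, 227 − 161.17 = 65.83→66, 115 − 81.65 = 33.35→33) → #2e4221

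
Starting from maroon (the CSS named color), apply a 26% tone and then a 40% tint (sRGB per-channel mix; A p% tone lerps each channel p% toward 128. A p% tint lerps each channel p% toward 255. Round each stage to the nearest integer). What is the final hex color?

#B37A7A

CSS maroon is rgb(128, 0, 0).
Per channel, c → c + 0.26(128 − c):
  R: 128 + 0.26×(128−128) = 128 + 0 = 128 → 128
  G: 0 + 33.28 = 33.28 → 33
  B: 0 + 33.28 = 33.28 → 33
After the tone: rgb(128, 33, 33) = #802121.
A 40% tint moves each channel 40% toward 255:
  R: 128 + 0.4×(255−128) = 128 + 50.8 = 178.8 → 179
  G: 33 + 0.4×(255−33) = 33 + 88.8 = 121.8 → 122
  B: 33 + 0.4×(255−33) = 33 + 88.8 = 121.8 → 122
rgb(179, 122, 122) = #B37A7A.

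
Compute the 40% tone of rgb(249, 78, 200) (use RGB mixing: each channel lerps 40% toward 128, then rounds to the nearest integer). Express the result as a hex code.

A 40% tone moves each channel 40% toward 128:
  R: 249 + 0.4×(128−249) = 249 − 48.4 = 200.6 → 201
  G: 78 + 0.4×(128−78) = 78 + 20 = 98 → 98
  B: 200 − 28.8 = 171.2 → 171
rgb(201, 98, 171) = #c962ab.

#c962ab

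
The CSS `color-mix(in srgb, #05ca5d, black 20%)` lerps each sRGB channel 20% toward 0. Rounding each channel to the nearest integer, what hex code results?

#05ca5d is rgb(5, 202, 93).
A 20% shade moves each channel 20% toward 0:
  R: 5 + 0.2×(0−5) = 5 − 1 = 4 → 4
  G: 202 − 40.4 = 161.6 → 162
  B: 93 + 0.2×(0−93) = 93 − 18.6 = 74.4 → 74
rgb(4, 162, 74) = #04a24a.

#04a24a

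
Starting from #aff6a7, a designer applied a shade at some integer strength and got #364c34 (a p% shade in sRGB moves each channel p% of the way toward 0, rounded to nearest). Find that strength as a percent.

69%

#aff6a7 is rgb(175, 246, 167); #364c34 is rgb(54, 76, 52).
On the G channel (widest range): 76 ≈ 246 + (p/100)(0 − 246), so p ≈ 100×(76 − 246)/(0 − 246) = -17000/-246 = 69.11.
p = 69 reproduces all three channels after rounding.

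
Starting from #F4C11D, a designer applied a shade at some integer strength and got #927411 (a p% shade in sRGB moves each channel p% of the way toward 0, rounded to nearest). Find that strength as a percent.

40%

#F4C11D is rgb(244, 193, 29); #927411 is rgb(146, 116, 17).
On the R channel (widest range): 146 ≈ 244 + (p/100)(0 − 244), so p ≈ 100×(146 − 244)/(0 − 244) = -9800/-244 = 40.16.
p = 40 reproduces all three channels after rounding.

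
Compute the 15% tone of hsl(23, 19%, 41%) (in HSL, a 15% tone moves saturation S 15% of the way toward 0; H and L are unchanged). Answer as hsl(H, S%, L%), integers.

hsl(23, 16%, 41%)

S moves 15% from 19 toward 0: 19 − 2.85 = 16.15 → 16.
H and L are unchanged.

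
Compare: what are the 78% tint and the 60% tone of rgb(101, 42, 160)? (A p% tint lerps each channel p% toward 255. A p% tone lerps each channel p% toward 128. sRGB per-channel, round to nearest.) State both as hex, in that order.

78% tint:
  R: 101 + 0.78×(255−101) = 101 + 120.12 = 221.12 → 221
  G: 42 + 0.78×(255−42) = 42 + 166.14 = 208.14 → 208
  B: 160 + 0.78×(255−160) = 160 + 74.1 = 234.1 → 234
  → #DDD0EA
60% tone:
  R: 101 + 0.6×(128−101) = 101 + 16.2 = 117.2 → 117
  G: 42 + 0.6×(128−42) = 42 + 51.6 = 93.6 → 94
  B: 160 − 19.2 = 140.8 → 141
  → #755E8D

#DDD0EA, #755E8D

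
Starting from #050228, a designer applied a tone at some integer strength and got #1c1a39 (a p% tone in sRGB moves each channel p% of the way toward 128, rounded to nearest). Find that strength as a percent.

19%

#050228 is rgb(5, 2, 40); #1c1a39 is rgb(28, 26, 57).
On the G channel (widest range): 26 ≈ 2 + (p/100)(128 − 2), so p ≈ 100×(26 − 2)/(128 − 2) = 2400/126 = 19.05.
p = 19 reproduces all three channels after rounding.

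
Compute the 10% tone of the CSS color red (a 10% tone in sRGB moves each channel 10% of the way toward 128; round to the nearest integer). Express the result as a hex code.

#f20d0d

CSS red is rgb(255, 0, 0).
A 10% tone moves each channel 10% toward 128:
  R: 255 − 12.7 = 242.3 → 242
  G: 0 + 0.1×(128−0) = 0 + 12.8 = 12.8 → 13
  B: 0 + 0.1×(128−0) = 0 + 12.8 = 12.8 → 13
rgb(242, 13, 13) = #f20d0d.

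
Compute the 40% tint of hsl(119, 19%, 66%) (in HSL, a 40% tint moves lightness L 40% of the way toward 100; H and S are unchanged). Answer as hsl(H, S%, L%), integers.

L moves 40% from 66 toward 100: 66 + 13.6 = 79.6 → 80.
H and S are unchanged.

hsl(119, 19%, 80%)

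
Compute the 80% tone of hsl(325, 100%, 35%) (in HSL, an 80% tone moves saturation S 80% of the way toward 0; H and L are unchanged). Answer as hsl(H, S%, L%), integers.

S moves 80% from 100 toward 0: 100 − 80 = 20 → 20.
H and L are unchanged.

hsl(325, 20%, 35%)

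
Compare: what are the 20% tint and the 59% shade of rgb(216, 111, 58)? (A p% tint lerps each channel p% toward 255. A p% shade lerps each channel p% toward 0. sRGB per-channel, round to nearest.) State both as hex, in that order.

#E08C61, #592E18

20% tint:
  R: 216 + 0.2×(255−216) = 216 + 7.8 = 223.8 → 224
  G: 111 + 28.8 = 139.8 → 140
  B: 58 + 39.4 = 97.4 → 97
  → #E08C61
59% shade:
  R: 216 − 127.44 = 88.56 → 89
  G: 111 + 0.59×(0−111) = 111 − 65.49 = 45.51 → 46
  B: 58 + 0.59×(0−58) = 58 − 34.22 = 23.78 → 24
  → #592E18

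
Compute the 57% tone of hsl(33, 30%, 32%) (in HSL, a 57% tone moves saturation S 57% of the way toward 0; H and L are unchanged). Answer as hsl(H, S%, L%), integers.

hsl(33, 13%, 32%)

S moves 57% from 30 toward 0: 30 − 17.1 = 12.9 → 13.
H and L are unchanged.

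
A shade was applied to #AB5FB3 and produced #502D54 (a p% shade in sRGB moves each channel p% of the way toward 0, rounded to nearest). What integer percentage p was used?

#AB5FB3 is rgb(171, 95, 179); #502D54 is rgb(80, 45, 84).
On the B channel (widest range): 84 ≈ 179 + (p/100)(0 − 179), so p ≈ 100×(84 − 179)/(0 − 179) = -9500/-179 = 53.07.
p = 53 reproduces all three channels after rounding.

53%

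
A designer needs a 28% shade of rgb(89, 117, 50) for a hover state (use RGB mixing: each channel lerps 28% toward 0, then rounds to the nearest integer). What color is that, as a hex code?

A 28% shade moves each channel 28% toward 0:
  R: 89 + 0.28×(0−89) = 89 − 24.92 = 64.08 → 64
  G: 117 + 0.28×(0−117) = 117 − 32.76 = 84.24 → 84
  B: 50 + 0.28×(0−50) = 50 − 14 = 36 → 36
rgb(64, 84, 36) = #405424.

#405424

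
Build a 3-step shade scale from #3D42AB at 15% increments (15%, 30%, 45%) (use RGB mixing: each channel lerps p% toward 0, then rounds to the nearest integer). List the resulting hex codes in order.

#343891, #2B2E78, #22245E

#3D42AB is rgb(61, 66, 171).
15%: (61 − 9.15 = 51.85→52, 66 − 9.9 = 56.1→56, 171 − 25.65 = 145.35→145) → #343891
30%: (61 − 18.3 = 42.7→43, 66 − 19.8 = 46.2→46, 171 − 51.3 = 119.7→120) → #2B2E78
45%: (61 − 27.45 = 33.55→34, 66 − 29.7 = 36.3→36, 171 − 76.95 = 94.05→94) → #22245E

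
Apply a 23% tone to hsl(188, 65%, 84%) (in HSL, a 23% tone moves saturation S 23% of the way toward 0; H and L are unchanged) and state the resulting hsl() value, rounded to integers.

hsl(188, 50%, 84%)

S moves 23% from 65 toward 0: 65 − 14.95 = 50.05 → 50.
H and L are unchanged.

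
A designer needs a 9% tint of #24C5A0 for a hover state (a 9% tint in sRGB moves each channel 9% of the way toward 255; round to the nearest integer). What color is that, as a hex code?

#38CAA9

#24C5A0 is rgb(36, 197, 160).
Per channel, c → c + 0.09(255 − c):
  R: 36 + 19.71 = 55.71 → 56
  G: 197 + 0.09×(255−197) = 197 + 5.22 = 202.22 → 202
  B: 160 + 0.09×(255−160) = 160 + 8.55 = 168.55 → 169
rgb(56, 202, 169) = #38CAA9.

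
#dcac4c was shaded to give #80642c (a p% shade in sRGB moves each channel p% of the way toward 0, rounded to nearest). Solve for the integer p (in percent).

42%

#dcac4c is rgb(220, 172, 76); #80642c is rgb(128, 100, 44).
On the R channel (widest range): 128 ≈ 220 + (p/100)(0 − 220), so p ≈ 100×(128 − 220)/(0 − 220) = -9200/-220 = 41.82.
p = 42 reproduces all three channels after rounding.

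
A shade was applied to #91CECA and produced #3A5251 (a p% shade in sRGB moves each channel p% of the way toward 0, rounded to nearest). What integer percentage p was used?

60%

#91CECA is rgb(145, 206, 202); #3A5251 is rgb(58, 82, 81).
On the G channel (widest range): 82 ≈ 206 + (p/100)(0 − 206), so p ≈ 100×(82 − 206)/(0 − 206) = -12400/-206 = 60.19.
p = 60 reproduces all three channels after rounding.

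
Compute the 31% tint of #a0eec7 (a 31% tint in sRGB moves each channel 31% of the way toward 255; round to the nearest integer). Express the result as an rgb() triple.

#a0eec7 is rgb(160, 238, 199).
Per channel, c → c + 0.31(255 − c):
  R: 160 + 29.45 = 189.45 → 189
  G: 238 + 5.27 = 243.27 → 243
  B: 199 + 0.31×(255−199) = 199 + 17.36 = 216.36 → 216

rgb(189, 243, 216)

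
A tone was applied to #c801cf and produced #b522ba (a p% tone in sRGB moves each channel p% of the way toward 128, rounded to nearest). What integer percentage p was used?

#c801cf is rgb(200, 1, 207); #b522ba is rgb(181, 34, 186).
On the G channel (widest range): 34 ≈ 1 + (p/100)(128 − 1), so p ≈ 100×(34 − 1)/(128 − 1) = 3300/127 = 25.98.
p = 26 reproduces all three channels after rounding.

26%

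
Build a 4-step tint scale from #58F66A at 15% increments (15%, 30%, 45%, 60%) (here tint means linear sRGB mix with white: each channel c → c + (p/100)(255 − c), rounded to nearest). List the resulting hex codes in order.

#58F66A is rgb(88, 246, 106).
15%: (88 + 25.05 = 113.05→113, 246 + 1.35 = 247.35→247, 106 + 22.35 = 128.35→128) → #71F780
30%: (88 + 50.1 = 138.1→138, 246 + 2.7 = 248.7→249, 106 + 44.7 = 150.7→151) → #8AF997
45%: (88 + 75.15 = 163.15→163, 246 + 4.05 = 250.05→250, 106 + 67.05 = 173.05→173) → #A3FAAD
60%: (88 + 100.2 = 188.2→188, 246 + 5.4 = 251.4→251, 106 + 89.4 = 195.4→195) → #BCFBC3

#71F780, #8AF997, #A3FAAD, #BCFBC3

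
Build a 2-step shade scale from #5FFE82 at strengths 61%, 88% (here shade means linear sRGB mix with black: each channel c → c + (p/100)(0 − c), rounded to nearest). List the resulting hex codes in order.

#5FFE82 is rgb(95, 254, 130).
61%: (95 − 57.95 = 37.05→37, 254 − 154.94 = 99.06→99, 130 − 79.3 = 50.7→51) → #256333
88%: (95 − 83.6 = 11.4→11, 254 − 223.52 = 30.48→30, 130 − 114.4 = 15.6→16) → #0B1E10

#256333, #0B1E10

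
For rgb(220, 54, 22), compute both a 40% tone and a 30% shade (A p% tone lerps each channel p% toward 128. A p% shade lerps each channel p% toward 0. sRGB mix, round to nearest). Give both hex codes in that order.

40% tone:
  R: 220 − 36.8 = 183.2 → 183
  G: 54 + 0.4×(128−54) = 54 + 29.6 = 83.6 → 84
  B: 22 + 42.4 = 64.4 → 64
  → #B75440
30% shade:
  R: 220 + 0.3×(0−220) = 220 − 66 = 154 → 154
  G: 54 − 16.2 = 37.8 → 38
  B: 22 + 0.3×(0−22) = 22 − 6.6 = 15.4 → 15
  → #9A260F

#B75440, #9A260F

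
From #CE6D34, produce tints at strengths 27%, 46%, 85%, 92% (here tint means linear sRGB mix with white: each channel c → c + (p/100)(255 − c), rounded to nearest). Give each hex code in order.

#CE6D34 is rgb(206, 109, 52).
27%: (206 + 13.23 = 219.23→219, 109 + 39.42 = 148.42→148, 52 + 54.81 = 106.81→107) → #DB946B
46%: (206 + 22.54 = 228.54→229, 109 + 67.16 = 176.16→176, 52 + 93.38 = 145.38→145) → #E5B091
85%: (206 + 41.65 = 247.65→248, 109 + 124.1 = 233.1→233, 52 + 172.55 = 224.55→225) → #F8E9E1
92%: (206 + 45.08 = 251.08→251, 109 + 134.32 = 243.32→243, 52 + 186.76 = 238.76→239) → #FBF3EF

#DB946B, #E5B091, #F8E9E1, #FBF3EF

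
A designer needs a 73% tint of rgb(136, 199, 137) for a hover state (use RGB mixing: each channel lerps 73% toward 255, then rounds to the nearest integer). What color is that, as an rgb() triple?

rgb(223, 240, 223)

Lerp each channel 73% toward 255:
  R: 136 + 0.73×(255−136) = 136 + 86.87 = 222.87 → 223
  G: 199 + 40.88 = 239.88 → 240
  B: 137 + 0.73×(255−137) = 137 + 86.14 = 223.14 → 223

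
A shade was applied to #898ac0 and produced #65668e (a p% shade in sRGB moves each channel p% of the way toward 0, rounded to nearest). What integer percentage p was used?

26%

#898ac0 is rgb(137, 138, 192); #65668e is rgb(101, 102, 142).
On the B channel (widest range): 142 ≈ 192 + (p/100)(0 − 192), so p ≈ 100×(142 − 192)/(0 − 192) = -5000/-192 = 26.04.
p = 26 reproduces all three channels after rounding.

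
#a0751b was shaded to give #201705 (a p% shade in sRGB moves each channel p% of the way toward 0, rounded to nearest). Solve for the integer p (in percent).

#a0751b is rgb(160, 117, 27); #201705 is rgb(32, 23, 5).
On the R channel (widest range): 32 ≈ 160 + (p/100)(0 − 160), so p ≈ 100×(32 − 160)/(0 − 160) = -12800/-160 = 80.00.
p = 80 reproduces all three channels after rounding.

80%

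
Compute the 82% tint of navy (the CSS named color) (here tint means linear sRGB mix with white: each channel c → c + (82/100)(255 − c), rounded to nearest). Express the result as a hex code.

#D1D1E8

CSS navy is rgb(0, 0, 128).
Lerp each channel 82% toward 255:
  R: 0 + 209.1 = 209.1 → 209
  G: 0 + 0.82×(255−0) = 0 + 209.1 = 209.1 → 209
  B: 128 + 0.82×(255−128) = 128 + 104.14 = 232.14 → 232
rgb(209, 209, 232) = #D1D1E8.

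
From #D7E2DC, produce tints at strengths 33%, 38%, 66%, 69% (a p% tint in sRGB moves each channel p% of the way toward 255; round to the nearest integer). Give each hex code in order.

#E4ECE8, #E6EDE9, #F1F5F3, #F3F6F4

#D7E2DC is rgb(215, 226, 220).
33%: (215 + 13.2 = 228.2→228, 226 + 9.57 = 235.57→236, 220 + 11.55 = 231.55→232) → #E4ECE8
38%: (215 + 15.2 = 230.2→230, 226 + 11.02 = 237.02→237, 220 + 13.3 = 233.3→233) → #E6EDE9
66%: (215 + 26.4 = 241.4→241, 226 + 19.14 = 245.14→245, 220 + 23.1 = 243.1→243) → #F1F5F3
69%: (215 + 27.6 = 242.6→243, 226 + 20.01 = 246.01→246, 220 + 24.15 = 244.15→244) → #F3F6F4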